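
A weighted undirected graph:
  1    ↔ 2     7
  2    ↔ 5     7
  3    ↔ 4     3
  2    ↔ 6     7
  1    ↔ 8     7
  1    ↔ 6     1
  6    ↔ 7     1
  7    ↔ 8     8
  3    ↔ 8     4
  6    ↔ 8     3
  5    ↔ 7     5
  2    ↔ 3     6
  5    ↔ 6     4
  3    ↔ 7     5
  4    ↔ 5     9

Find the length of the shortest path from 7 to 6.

1

Some routes from 7 to 6:
7 → 8 → 6: 8 + 3 = 11
7 → 8 → 1 → 6: 8 + 7 + 1 = 16
7 → 3 → 8 → 6: 5 + 4 + 3 = 12
7 → 3 → 8 → 1 → 6: 5 + 4 + 7 + 1 = 17
7 → 6: 1
7 → 5 → 6: 5 + 4 = 9
Shortest: 1.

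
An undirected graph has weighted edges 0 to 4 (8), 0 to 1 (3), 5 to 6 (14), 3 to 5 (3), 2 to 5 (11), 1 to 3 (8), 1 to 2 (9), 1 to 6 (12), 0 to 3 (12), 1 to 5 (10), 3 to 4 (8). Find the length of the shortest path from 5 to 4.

Checking several routes:
5 → 1 → 3 → 4: 10 + 8 + 8 = 26
5 → 3 → 0 → 4: 3 + 12 + 8 = 23
5 → 1 → 0 → 4: 10 + 3 + 8 = 21
5 → 3 → 1 → 0 → 4: 3 + 8 + 3 + 8 = 22
5 → 2 → 1 → 0 → 4: 11 + 9 + 3 + 8 = 31
5 → 3 → 4: 3 + 8 = 11
The minimum is 11.

11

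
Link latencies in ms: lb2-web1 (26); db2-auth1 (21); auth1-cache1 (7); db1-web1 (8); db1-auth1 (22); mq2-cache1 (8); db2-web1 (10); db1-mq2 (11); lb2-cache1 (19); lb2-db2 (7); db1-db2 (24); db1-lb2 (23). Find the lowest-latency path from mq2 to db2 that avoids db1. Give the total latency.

Routes from mq2 to db2 avoiding db1:
mq2 -> cache1 -> auth1 -> db2: 8 + 7 + 21 = 36
mq2 -> cache1 -> lb2 -> db2: 8 + 19 + 7 = 34
mq2 -> cache1 -> lb2 -> web1 -> db2: 8 + 19 + 26 + 10 = 63
Best route has total 34 ms.

34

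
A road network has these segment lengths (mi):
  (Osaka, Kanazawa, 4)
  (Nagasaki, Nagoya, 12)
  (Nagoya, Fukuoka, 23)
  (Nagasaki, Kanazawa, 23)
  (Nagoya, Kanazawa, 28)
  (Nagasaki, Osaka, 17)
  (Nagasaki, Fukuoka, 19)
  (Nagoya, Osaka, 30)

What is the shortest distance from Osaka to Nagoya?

29

A few of the Osaka→Nagoya routes:
Osaka-Kanazawa-Nagasaki-Nagoya: 4 + 23 + 12 = 39
Osaka-Nagoya: 30
Osaka-Nagasaki-Nagoya: 17 + 12 = 29
Osaka-Kanazawa-Nagoya: 4 + 28 = 32
The minimum is 29 mi.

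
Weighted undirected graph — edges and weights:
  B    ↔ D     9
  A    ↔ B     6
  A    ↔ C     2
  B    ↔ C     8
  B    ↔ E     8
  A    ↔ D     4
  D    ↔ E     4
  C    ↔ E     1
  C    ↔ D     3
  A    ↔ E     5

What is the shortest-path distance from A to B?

6

Some routes from A to B:
A - E - B: 5 + 8 = 13
A - B: 6
A - D - B: 4 + 9 = 13
A - C - B: 2 + 8 = 10
A - C - E - B: 2 + 1 + 8 = 11
Shortest: 6.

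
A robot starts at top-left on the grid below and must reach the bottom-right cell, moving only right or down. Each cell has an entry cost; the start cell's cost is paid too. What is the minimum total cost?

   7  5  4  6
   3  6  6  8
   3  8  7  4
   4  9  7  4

36

One optimal route is r0c0 r1c0 r2c0 r2c1 r2c2 r2c3 r3c3.
Its cost is 7 + 3 + 3 + 8 + 7 + 4 + 4 = 36.
For comparison, the top-then-right route costs 38.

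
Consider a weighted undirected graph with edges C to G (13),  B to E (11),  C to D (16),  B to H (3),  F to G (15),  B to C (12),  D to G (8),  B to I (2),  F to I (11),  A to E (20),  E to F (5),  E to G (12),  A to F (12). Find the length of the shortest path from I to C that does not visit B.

Checking several routes:
I -> F -> E -> G -> D -> C: 11 + 5 + 12 + 8 + 16 = 52
I -> F -> E -> G -> C: 11 + 5 + 12 + 13 = 41
I -> F -> G -> D -> C: 11 + 15 + 8 + 16 = 50
I -> F -> G -> C: 11 + 15 + 13 = 39
Best route has total 39.

39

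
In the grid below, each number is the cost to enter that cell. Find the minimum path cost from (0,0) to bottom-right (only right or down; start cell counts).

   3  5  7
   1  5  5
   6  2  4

15

Path (0,0) → (1,0) → (1,1) → (2,1) → (2,2): 3 + 1 + 5 + 2 + 4 = 15.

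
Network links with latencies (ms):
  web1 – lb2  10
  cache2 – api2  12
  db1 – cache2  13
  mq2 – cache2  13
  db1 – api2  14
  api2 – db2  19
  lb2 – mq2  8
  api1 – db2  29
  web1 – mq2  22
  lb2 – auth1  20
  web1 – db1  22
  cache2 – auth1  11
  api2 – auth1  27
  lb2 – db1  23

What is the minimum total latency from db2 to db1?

33

Some routes from db2 to db1:
db2 -> api2 -> auth1 -> cache2 -> db1: 19 + 27 + 11 + 13 = 70
db2 -> api2 -> cache2 -> db1: 19 + 12 + 13 = 44
db2 -> api2 -> cache2 -> mq2 -> lb2 -> web1 -> db1: 19 + 12 + 13 + 8 + 10 + 22 = 84
db2 -> api2 -> cache2 -> mq2 -> lb2 -> db1: 19 + 12 + 13 + 8 + 23 = 75
db2 -> api2 -> db1: 19 + 14 = 33
Best route has total 33 ms.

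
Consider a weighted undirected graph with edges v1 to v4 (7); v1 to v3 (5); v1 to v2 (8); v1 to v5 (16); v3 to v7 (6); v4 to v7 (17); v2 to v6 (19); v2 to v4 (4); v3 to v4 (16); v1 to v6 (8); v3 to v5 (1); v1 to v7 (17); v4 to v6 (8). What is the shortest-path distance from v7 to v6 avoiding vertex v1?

25

Paths from v7 to v6 avoiding v1:
v7-v4-v2-v6: 17 + 4 + 19 = 40
v7-v4-v6: 17 + 8 = 25
v7-v3-v4-v6: 6 + 16 + 8 = 30
v7-v3-v4-v2-v6: 6 + 16 + 4 + 19 = 45
The minimum is 25.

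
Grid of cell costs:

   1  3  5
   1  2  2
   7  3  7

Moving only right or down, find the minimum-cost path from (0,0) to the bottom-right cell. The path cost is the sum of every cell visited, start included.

Path [0,0] -> [1,0] -> [1,1] -> [1,2] -> [2,2]: 1 + 1 + 2 + 2 + 7 = 13.
(Top row then right column would cost 18.)

13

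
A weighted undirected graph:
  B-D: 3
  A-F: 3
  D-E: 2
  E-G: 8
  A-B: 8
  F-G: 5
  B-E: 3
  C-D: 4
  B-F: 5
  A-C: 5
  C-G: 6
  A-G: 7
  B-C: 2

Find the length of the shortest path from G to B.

8

Comparing a few candidate routes:
G -> F -> B: 5 + 5 = 10
G -> E -> B: 8 + 3 = 11
G -> C -> D -> B: 6 + 4 + 3 = 13
G -> C -> B: 6 + 2 = 8
The minimum is 8.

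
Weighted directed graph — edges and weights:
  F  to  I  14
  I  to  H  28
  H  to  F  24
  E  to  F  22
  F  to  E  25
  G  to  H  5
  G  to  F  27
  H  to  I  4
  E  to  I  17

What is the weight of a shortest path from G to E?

Routes from G to E:
G - F - E: 27 + 25 = 52
G - H - F - E: 5 + 24 + 25 = 54
The minimum is 52.

52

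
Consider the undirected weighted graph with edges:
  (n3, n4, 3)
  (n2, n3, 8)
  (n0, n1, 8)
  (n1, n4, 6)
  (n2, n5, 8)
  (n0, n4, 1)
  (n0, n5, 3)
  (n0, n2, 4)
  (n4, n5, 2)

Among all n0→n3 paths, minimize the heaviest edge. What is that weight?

3

A few of the n0→n3 routes:
n0 → n4 → n3: max(1, 3) = 3
n0 → n5 → n4 → n3: max(3, 2, 3) = 3
n0 → n4 → n5 → n2 → n3: max(1, 2, 8, 8) = 8
n0 → n1 → n4 → n5 → n2 → n3: max(8, 6, 2, 8, 8) = 8
n0 → n1 → n4 → n3: max(8, 6, 3) = 8
The minimum achievable maximum is 3.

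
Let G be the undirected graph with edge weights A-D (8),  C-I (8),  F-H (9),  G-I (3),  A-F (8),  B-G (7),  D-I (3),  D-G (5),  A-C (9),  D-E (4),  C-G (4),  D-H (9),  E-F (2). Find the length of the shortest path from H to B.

21

Checking several routes:
H→F→E→D→G→B: 9 + 2 + 4 + 5 + 7 = 27
H→F→E→D→I→C→G→B: 9 + 2 + 4 + 3 + 8 + 4 + 7 = 37
H→D→I→G→B: 9 + 3 + 3 + 7 = 22
H→F→E→D→I→G→B: 9 + 2 + 4 + 3 + 3 + 7 = 28
H→D→I→C→G→B: 9 + 3 + 8 + 4 + 7 = 31
H→D→G→B: 9 + 5 + 7 = 21
The minimum is 21.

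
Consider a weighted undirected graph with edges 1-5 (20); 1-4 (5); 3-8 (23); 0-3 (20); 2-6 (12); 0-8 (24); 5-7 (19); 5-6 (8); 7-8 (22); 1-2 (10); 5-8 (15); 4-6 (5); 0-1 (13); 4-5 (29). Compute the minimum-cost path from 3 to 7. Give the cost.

45

A few of the 3→7 routes:
3→8→7: 23 + 22 = 45
3→0→8→7: 20 + 24 + 22 = 66
3→8→5→7: 23 + 15 + 19 = 57
3→0→1→4→6→5→7: 20 + 13 + 5 + 5 + 8 + 19 = 70
The minimum is 45.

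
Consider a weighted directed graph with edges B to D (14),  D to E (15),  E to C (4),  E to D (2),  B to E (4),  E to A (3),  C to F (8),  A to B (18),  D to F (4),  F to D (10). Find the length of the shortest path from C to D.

Paths from C to D:
C -> F -> D: 8 + 10 = 18
Best route has total 18.

18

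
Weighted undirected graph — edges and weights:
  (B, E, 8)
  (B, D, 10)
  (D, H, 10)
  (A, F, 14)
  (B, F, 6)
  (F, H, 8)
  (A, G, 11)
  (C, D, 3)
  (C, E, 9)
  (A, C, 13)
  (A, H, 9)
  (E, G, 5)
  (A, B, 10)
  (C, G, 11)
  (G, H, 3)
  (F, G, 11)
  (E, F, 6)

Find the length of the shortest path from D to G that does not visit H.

Some routes from D to G avoiding H:
D-B-E-G: 10 + 8 + 5 = 23
D-C-E-G: 3 + 9 + 5 = 17
D-C-G: 3 + 11 = 14
D-C-A-G: 3 + 13 + 11 = 27
Best route has total 14.

14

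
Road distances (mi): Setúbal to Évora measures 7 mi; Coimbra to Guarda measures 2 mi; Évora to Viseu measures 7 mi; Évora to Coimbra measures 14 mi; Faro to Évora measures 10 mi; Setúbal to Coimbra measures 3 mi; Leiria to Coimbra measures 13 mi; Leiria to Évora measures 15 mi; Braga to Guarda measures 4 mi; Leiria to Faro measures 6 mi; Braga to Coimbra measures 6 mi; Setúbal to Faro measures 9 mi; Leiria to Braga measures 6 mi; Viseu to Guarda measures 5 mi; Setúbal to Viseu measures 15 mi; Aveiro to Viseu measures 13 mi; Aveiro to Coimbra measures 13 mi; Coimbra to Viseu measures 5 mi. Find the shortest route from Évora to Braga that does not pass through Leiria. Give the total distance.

Comparing a few candidate routes:
Évora → Setúbal → Coimbra → Guarda → Braga: 7 + 3 + 2 + 4 = 16
Évora → Setúbal → Coimbra → Braga: 7 + 3 + 6 = 16
Évora → Viseu → Guarda → Braga: 7 + 5 + 4 = 16
The minimum is 16 mi.

16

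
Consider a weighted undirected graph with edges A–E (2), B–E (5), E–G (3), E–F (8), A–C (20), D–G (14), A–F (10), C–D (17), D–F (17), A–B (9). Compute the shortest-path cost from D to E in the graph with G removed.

Candidate routes:
D → C → A → E: 17 + 20 + 2 = 39
D → F → A → B → E: 17 + 10 + 9 + 5 = 41
D → F → E: 17 + 8 = 25
D → C → A → B → E: 17 + 20 + 9 + 5 = 51
D → C → A → F → E: 17 + 20 + 10 + 8 = 55
D → F → A → E: 17 + 10 + 2 = 29
The minimum is 25.

25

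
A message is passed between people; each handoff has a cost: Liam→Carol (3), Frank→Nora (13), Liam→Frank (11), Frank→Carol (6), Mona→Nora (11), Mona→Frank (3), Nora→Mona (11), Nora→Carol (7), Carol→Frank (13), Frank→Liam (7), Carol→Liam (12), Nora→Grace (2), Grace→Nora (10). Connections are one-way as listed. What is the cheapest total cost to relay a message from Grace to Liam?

29

Candidate routes:
Grace-Nora-Carol-Liam: 10 + 7 + 12 = 29
Grace-Nora-Mona-Frank-Carol-Liam: 10 + 11 + 3 + 6 + 12 = 42
Grace-Nora-Carol-Frank-Liam: 10 + 7 + 13 + 7 = 37
Grace-Nora-Mona-Frank-Liam: 10 + 11 + 3 + 7 = 31
Shortest: 29.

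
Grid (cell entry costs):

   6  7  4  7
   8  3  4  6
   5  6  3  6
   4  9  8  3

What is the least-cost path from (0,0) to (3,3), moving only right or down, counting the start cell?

Best path: (0,0)→(0,1)→(1,1)→(1,2)→(2,2)→(2,3)→(3,3)
Cost: 6 + 7 + 3 + 4 + 3 + 6 + 3 = 32

32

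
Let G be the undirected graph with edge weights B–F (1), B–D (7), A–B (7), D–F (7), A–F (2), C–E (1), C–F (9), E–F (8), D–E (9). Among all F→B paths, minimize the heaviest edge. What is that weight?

1

A few of the F→B routes:
F-A-B: max(2, 7) = 7
F-D-B: max(7, 7) = 7
F-B: max(1) = 1
The minimum achievable maximum is 1.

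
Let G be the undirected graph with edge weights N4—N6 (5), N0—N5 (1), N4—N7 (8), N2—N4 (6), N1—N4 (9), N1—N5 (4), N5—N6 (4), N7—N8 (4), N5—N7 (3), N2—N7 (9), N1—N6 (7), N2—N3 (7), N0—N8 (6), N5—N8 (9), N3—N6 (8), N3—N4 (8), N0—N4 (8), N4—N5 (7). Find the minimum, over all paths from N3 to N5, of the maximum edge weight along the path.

Comparing a few candidate routes:
N3→N2→N4→N6→N5: max(7, 6, 5, 4) = 7
N3→N2→N4→N6→N1→N5: max(7, 6, 5, 7, 4) = 7
N3→N4→N5: max(8, 7) = 8
N3→N4→N6→N1→N5: max(8, 5, 7, 4) = 8
N3→N2→N4→N5: max(7, 6, 7) = 7
The minimum achievable maximum is 7.

7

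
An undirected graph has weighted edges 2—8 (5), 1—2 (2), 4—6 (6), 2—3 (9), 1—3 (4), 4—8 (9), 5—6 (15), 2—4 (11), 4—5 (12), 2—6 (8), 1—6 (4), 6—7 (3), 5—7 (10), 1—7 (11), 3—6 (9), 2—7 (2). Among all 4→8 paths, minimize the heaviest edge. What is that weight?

Comparing a few candidate routes:
4 → 8: max(9) = 9
4 → 6 → 7 → 2 → 8: max(6, 3, 2, 5) = 6
4 → 6 → 1 → 2 → 8: max(6, 4, 2, 5) = 6
4 → 6 → 2 → 8: max(6, 8, 5) = 8
Best route has worst link 6.

6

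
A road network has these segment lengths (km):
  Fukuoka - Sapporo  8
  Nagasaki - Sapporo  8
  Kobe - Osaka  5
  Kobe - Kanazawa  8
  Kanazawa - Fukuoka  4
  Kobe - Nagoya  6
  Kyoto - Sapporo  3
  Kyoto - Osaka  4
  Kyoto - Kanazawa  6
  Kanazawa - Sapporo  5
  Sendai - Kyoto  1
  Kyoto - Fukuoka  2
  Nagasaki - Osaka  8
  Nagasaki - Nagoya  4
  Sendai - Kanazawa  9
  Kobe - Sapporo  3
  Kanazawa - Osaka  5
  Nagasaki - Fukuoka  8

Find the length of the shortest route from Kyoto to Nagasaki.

10

Checking several routes:
Kyoto→Kanazawa→Fukuoka→Nagasaki: 6 + 4 + 8 = 18
Kyoto→Sapporo→Nagasaki: 3 + 8 = 11
Kyoto→Fukuoka→Sapporo→Nagasaki: 2 + 8 + 8 = 18
Kyoto→Fukuoka→Nagasaki: 2 + 8 = 10
Kyoto→Sapporo→Kobe→Nagoya→Nagasaki: 3 + 3 + 6 + 4 = 16
Kyoto→Osaka→Nagasaki: 4 + 8 = 12
Best route has total 10 km.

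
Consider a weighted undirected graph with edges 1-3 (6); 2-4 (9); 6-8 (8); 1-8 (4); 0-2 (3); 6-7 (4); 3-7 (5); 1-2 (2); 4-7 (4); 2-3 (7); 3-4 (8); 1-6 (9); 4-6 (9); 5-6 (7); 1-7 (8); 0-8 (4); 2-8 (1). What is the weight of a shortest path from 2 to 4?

A few of the 2→4 routes:
2 - 4: 9
2 - 3 - 4: 7 + 8 = 15
2 - 1 - 3 - 4: 2 + 6 + 8 = 16
2 - 3 - 7 - 4: 7 + 5 + 4 = 16
2 - 1 - 7 - 4: 2 + 8 + 4 = 14
Best route has total 9.

9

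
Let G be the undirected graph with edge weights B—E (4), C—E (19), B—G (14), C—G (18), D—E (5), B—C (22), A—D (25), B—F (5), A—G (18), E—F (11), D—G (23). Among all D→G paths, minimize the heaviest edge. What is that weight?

Checking several routes:
D → E → C → G: max(5, 19, 18) = 19
D → E → B → G: max(5, 4, 14) = 14
D → E → F → B → G: max(5, 11, 5, 14) = 14
D → E → B → C → G: max(5, 4, 22, 18) = 22
Best route has worst link 14.

14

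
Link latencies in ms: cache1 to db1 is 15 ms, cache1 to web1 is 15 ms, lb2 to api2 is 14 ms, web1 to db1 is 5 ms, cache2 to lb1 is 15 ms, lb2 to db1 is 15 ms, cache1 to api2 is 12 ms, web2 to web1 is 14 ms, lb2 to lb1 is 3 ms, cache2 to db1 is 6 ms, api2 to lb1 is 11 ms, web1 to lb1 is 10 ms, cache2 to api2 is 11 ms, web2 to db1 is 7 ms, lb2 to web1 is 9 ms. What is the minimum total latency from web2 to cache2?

13

Some routes from web2 to cache2:
web2→db1→lb2→lb1→cache2: 7 + 15 + 3 + 15 = 40
web2→db1→web1→lb1→cache2: 7 + 5 + 10 + 15 = 37
web2→db1→cache2: 7 + 6 = 13
web2→web1→db1→cache2: 14 + 5 + 6 = 25
web2→web1→lb1→cache2: 14 + 10 + 15 = 39
web2→db1→web1→lb2→lb1→cache2: 7 + 5 + 9 + 3 + 15 = 39
Best route has total 13 ms.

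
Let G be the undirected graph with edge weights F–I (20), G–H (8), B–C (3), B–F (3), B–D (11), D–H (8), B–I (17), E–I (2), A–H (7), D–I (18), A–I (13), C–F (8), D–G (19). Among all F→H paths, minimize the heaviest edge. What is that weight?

Some routes from F to H:
F -> C -> B -> I -> A -> H: max(8, 3, 17, 13, 7) = 17
F -> C -> B -> D -> H: max(8, 3, 11, 8) = 11
F -> B -> D -> H: max(3, 11, 8) = 11
F -> B -> I -> A -> H: max(3, 17, 13, 7) = 17
Best route has worst link 11.

11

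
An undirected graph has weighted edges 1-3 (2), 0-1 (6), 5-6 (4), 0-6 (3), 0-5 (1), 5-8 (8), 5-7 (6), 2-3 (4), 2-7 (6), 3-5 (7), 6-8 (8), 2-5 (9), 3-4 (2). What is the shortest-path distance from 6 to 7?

Checking several routes:
6-5-7: 4 + 6 = 10
6-5-2-7: 4 + 9 + 6 = 19
6-0-5-2-7: 3 + 1 + 9 + 6 = 19
6-0-5-7: 3 + 1 + 6 = 10
Best route has total 10.

10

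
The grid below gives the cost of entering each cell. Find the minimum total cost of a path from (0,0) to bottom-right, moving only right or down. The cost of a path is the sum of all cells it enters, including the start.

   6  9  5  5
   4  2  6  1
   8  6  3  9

Path [0,0] -> [1,0] -> [1,1] -> [1,2] -> [1,3] -> [2,3]: 6 + 4 + 2 + 6 + 1 + 9 = 28.

28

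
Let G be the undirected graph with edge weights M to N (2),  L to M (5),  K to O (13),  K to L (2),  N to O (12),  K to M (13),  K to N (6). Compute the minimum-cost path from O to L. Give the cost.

15

A few of the O→L routes:
O-K-M-L: 13 + 13 + 5 = 31
O-K-L: 13 + 2 = 15
O-N-M-L: 12 + 2 + 5 = 19
O-N-M-K-L: 12 + 2 + 13 + 2 = 29
O-N-K-L: 12 + 6 + 2 = 20
O-K-N-M-L: 13 + 6 + 2 + 5 = 26
The minimum is 15.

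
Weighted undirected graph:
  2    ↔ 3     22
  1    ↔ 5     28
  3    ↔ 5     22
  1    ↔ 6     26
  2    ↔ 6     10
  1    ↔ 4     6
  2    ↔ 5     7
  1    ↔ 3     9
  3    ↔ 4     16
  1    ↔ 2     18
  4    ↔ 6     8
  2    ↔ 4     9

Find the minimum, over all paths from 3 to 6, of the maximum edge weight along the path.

Checking several routes:
3-1-4-2-6: max(9, 6, 9, 10) = 10
3-1-4-6: max(9, 6, 8) = 9
3-4-2-6: max(16, 9, 10) = 16
3-4-6: max(16, 8) = 16
Smallest bottleneck: 9.

9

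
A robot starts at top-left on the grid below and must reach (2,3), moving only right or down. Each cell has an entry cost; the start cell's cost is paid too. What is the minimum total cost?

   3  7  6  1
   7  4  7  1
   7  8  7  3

21

Cheapest: [0,0] [0,1] [0,2] [0,3] [1,3] [2,3]
  3 + 7 + 6 + 1 + 1 + 3 = 21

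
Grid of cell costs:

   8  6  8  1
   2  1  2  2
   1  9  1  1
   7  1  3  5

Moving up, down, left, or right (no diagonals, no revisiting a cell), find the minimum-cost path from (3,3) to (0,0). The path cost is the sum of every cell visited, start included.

20

Take (3,3) -> (2,3) -> (2,2) -> (1,2) -> (1,1) -> (1,0) -> (0,0) for a total of 5 + 1 + 1 + 2 + 1 + 2 + 8 = 20.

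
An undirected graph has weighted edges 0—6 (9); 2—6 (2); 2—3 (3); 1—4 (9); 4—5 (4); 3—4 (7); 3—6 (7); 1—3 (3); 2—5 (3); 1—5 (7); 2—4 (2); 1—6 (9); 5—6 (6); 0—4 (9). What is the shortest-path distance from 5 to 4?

4

A few of the 5→4 routes:
5 → 2 → 3 → 4: 3 + 3 + 7 = 13
5 → 6 → 2 → 4: 6 + 2 + 2 = 10
5 → 1 → 3 → 2 → 4: 7 + 3 + 3 + 2 = 15
5 → 4: 4
5 → 2 → 4: 3 + 2 = 5
The minimum is 4.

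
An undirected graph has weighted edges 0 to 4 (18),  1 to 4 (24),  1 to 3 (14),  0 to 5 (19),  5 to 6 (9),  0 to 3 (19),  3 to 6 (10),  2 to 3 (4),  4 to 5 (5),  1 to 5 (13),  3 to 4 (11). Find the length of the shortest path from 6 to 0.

A few of the 6→0 routes:
6-3-4-0: 10 + 11 + 18 = 39
6-5-0: 9 + 19 = 28
6-3-0: 10 + 19 = 29
6-5-4-0: 9 + 5 + 18 = 32
6-5-4-3-0: 9 + 5 + 11 + 19 = 44
Shortest: 28.

28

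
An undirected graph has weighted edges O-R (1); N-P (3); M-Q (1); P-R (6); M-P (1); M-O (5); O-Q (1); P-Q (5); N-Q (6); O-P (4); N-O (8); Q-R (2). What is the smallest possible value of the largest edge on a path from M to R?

1

Checking several routes:
M - P - O - R: max(1, 4, 1) = 4
M - P - O - Q - R: max(1, 4, 1, 2) = 4
M - P - Q - O - R: max(1, 5, 1, 1) = 5
M - Q - O - R: max(1, 1, 1) = 1
M - Q - R: max(1, 2) = 2
Smallest bottleneck: 1.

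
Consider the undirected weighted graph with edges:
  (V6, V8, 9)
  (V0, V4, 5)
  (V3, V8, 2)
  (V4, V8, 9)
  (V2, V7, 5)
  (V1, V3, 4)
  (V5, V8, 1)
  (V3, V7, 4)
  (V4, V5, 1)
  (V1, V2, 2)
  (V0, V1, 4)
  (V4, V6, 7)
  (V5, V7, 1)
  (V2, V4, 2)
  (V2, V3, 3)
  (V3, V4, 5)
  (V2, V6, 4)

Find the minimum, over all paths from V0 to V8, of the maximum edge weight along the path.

Comparing a few candidate routes:
V0 → V1 → V2 → V4 → V5 → V8: max(4, 2, 2, 1, 1) = 4
V0 → V1 → V2 → V3 → V7 → V5 → V8: max(4, 2, 3, 4, 1, 1) = 4
V0 → V1 → V2 → V3 → V8: max(4, 2, 3, 2) = 4
V0 → V1 → V2 → V4 → V5 → V7 → V3 → V8: max(4, 2, 2, 1, 1, 4, 2) = 4
The minimum achievable maximum is 4.

4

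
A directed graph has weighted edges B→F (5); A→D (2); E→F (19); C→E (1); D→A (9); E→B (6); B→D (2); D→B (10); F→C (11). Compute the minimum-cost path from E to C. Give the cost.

22

Routes from E to C:
E→F→C: 19 + 11 = 30
E→B→F→C: 6 + 5 + 11 = 22
The minimum is 22.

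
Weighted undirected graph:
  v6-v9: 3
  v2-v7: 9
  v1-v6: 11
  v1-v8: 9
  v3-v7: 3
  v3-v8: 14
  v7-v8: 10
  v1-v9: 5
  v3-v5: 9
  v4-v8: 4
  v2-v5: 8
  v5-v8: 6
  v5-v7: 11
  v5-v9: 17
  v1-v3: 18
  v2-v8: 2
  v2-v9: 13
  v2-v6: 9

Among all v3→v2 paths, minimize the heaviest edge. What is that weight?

A few of the v3→v2 routes:
v3→v5→v8→v1→v9→v6→v2: max(9, 6, 9, 5, 3, 9) = 9
v3→v7→v2: max(3, 9) = 9
v3→v5→v2: max(9, 8) = 9
v3→v5→v8→v2: max(9, 6, 2) = 9
Best route has worst link 9.

9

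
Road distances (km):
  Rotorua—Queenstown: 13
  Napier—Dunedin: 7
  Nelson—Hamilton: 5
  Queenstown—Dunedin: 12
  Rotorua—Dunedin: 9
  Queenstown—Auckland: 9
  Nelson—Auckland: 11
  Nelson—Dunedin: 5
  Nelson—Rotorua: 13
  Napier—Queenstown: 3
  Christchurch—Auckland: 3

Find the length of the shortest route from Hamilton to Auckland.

16

A few of the Hamilton→Auckland routes:
Hamilton - Nelson - Dunedin - Queenstown - Auckland: 5 + 5 + 12 + 9 = 31
Hamilton - Nelson - Rotorua - Dunedin - Napier - Queenstown - Auckland: 5 + 13 + 9 + 7 + 3 + 9 = 46
Hamilton - Nelson - Dunedin - Napier - Queenstown - Auckland: 5 + 5 + 7 + 3 + 9 = 29
Hamilton - Nelson - Dunedin - Rotorua - Queenstown - Auckland: 5 + 5 + 9 + 13 + 9 = 41
Hamilton - Nelson - Rotorua - Queenstown - Auckland: 5 + 13 + 13 + 9 = 40
Hamilton - Nelson - Auckland: 5 + 11 = 16
The minimum is 16 km.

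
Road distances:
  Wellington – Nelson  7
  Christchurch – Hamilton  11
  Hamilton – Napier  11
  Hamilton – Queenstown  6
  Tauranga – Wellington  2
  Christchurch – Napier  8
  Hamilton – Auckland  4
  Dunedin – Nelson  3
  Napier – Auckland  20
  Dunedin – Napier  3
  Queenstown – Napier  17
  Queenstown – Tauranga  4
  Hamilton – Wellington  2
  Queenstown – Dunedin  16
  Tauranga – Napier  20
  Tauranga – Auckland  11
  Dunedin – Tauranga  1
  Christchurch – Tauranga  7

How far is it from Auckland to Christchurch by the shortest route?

15

Checking several routes:
Auckland -> Hamilton -> Queenstown -> Tauranga -> Christchurch: 4 + 6 + 4 + 7 = 21
Auckland -> Tauranga -> Christchurch: 11 + 7 = 18
Auckland -> Tauranga -> Dunedin -> Napier -> Christchurch: 11 + 1 + 3 + 8 = 23
Auckland -> Hamilton -> Christchurch: 4 + 11 = 15
Auckland -> Hamilton -> Wellington -> Tauranga -> Dunedin -> Napier -> Christchurch: 4 + 2 + 2 + 1 + 3 + 8 = 20
Auckland -> Hamilton -> Wellington -> Tauranga -> Christchurch: 4 + 2 + 2 + 7 = 15
Best route has total 15.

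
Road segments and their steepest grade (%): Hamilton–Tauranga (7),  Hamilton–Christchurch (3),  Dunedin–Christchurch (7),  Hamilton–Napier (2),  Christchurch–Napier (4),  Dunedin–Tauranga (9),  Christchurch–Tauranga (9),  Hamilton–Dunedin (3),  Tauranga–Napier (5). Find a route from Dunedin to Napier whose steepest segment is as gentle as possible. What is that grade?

Some routes from Dunedin to Napier:
Dunedin → Christchurch → Hamilton → Tauranga → Napier: max(7, 3, 7, 5) = 7
Dunedin → Hamilton → Napier: max(3, 2) = 3
Dunedin → Hamilton → Christchurch → Napier: max(3, 3, 4) = 4
The minimum achievable maximum is 3%.

3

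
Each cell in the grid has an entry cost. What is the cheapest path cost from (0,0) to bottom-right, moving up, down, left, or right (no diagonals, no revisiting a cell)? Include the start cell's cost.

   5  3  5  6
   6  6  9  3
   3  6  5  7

Cheapest: r0c0 -> r0c1 -> r0c2 -> r0c3 -> r1c3 -> r2c3
  5 + 3 + 5 + 6 + 3 + 7 = 29

29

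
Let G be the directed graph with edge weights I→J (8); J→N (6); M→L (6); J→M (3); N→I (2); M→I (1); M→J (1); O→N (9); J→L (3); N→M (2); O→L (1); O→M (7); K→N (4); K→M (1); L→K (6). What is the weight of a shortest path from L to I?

Candidate routes:
L→K→N→M→I: 6 + 4 + 2 + 1 = 13
L→K→M→J→N→I: 6 + 1 + 1 + 6 + 2 = 16
L→K→M→I: 6 + 1 + 1 = 8
L→K→N→I: 6 + 4 + 2 = 12
The minimum is 8.

8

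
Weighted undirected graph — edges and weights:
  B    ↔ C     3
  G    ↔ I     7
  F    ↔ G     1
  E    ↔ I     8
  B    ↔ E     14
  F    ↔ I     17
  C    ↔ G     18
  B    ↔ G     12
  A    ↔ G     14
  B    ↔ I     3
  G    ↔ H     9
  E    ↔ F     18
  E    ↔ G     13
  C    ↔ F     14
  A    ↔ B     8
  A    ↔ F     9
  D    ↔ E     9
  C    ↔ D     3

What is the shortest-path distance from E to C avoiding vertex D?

Comparing a few candidate routes:
E-I-B-C: 8 + 3 + 3 = 14
E-B-C: 14 + 3 = 17
E-G-I-B-C: 13 + 7 + 3 + 3 = 26
E-G-B-C: 13 + 12 + 3 = 28
Best route has total 14.

14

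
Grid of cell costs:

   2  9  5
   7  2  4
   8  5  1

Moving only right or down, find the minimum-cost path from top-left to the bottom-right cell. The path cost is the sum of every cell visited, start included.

Path r0c0 -> r1c0 -> r1c1 -> r1c2 -> r2c2: 2 + 7 + 2 + 4 + 1 = 16.
(Top row then right column would cost 21.)

16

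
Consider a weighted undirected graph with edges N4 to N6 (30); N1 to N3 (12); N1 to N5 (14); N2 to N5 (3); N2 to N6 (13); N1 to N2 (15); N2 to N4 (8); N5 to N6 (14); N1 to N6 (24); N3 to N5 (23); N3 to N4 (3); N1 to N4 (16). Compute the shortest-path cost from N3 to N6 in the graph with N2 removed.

33

Some routes from N3 to N6 avoiding N2:
N3 - N4 - N6: 3 + 30 = 33
N3 - N1 - N6: 12 + 24 = 36
N3 - N1 - N5 - N6: 12 + 14 + 14 = 40
N3 - N4 - N1 - N5 - N6: 3 + 16 + 14 + 14 = 47
N3 - N5 - N6: 23 + 14 = 37
N3 - N4 - N1 - N6: 3 + 16 + 24 = 43
The minimum is 33.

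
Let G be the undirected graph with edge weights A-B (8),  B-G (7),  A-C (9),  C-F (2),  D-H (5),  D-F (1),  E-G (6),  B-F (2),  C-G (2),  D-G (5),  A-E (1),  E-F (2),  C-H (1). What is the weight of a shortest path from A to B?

A few of the A→B routes:
A → E → G → C → F → B: 1 + 6 + 2 + 2 + 2 = 13
A → C → F → B: 9 + 2 + 2 = 13
A → E → F → C → G → B: 1 + 2 + 2 + 2 + 7 = 14
A → B: 8
A → E → F → B: 1 + 2 + 2 = 5
The minimum is 5.

5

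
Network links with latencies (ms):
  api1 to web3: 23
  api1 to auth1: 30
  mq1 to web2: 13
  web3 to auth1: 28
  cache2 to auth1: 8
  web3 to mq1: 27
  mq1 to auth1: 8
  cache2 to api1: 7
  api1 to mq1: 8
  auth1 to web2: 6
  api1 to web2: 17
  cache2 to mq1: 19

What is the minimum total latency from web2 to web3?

Comparing a few candidate routes:
web2 - api1 - web3: 17 + 23 = 40
web2 - auth1 - web3: 6 + 28 = 34
web2 - auth1 - mq1 - web3: 6 + 8 + 27 = 41
web2 - mq1 - web3: 13 + 27 = 40
The minimum is 34 ms.

34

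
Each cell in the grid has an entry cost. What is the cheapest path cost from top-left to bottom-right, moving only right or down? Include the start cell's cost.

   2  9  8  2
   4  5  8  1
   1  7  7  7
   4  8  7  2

28

Cheapest: r0c0 → r1c0 → r2c0 → r3c0 → r3c1 → r3c2 → r3c3
  2 + 4 + 1 + 4 + 8 + 7 + 2 = 28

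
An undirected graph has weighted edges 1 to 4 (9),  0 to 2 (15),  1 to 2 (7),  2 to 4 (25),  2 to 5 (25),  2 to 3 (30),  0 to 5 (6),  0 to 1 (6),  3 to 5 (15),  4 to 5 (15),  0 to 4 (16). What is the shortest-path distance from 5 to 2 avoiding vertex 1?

Routes from 5 to 2 avoiding 1:
5-2: 25
5-0-4-2: 6 + 16 + 25 = 47
5-0-2: 6 + 15 = 21
5-4-0-2: 15 + 16 + 15 = 46
5-3-2: 15 + 30 = 45
5-4-2: 15 + 25 = 40
Best route has total 21.

21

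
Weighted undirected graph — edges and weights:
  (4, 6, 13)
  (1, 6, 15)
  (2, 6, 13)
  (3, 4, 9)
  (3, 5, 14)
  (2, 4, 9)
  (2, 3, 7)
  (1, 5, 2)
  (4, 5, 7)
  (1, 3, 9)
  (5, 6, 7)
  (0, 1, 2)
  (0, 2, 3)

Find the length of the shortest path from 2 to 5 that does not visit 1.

16

Some routes from 2 to 5 avoiding 1:
2 → 6 → 5: 13 + 7 = 20
2 → 4 → 5: 9 + 7 = 16
2 → 3 → 5: 7 + 14 = 21
2 → 3 → 4 → 5: 7 + 9 + 7 = 23
Best route has total 16.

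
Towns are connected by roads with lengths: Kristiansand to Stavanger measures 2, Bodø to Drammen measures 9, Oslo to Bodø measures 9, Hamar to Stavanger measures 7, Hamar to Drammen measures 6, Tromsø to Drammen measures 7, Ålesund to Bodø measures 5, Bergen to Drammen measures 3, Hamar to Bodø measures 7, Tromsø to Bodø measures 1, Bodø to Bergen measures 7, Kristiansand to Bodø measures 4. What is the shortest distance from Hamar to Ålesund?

Some routes from Hamar to Ålesund:
Hamar - Stavanger - Kristiansand - Bodø - Ålesund: 7 + 2 + 4 + 5 = 18
Hamar - Drammen - Bodø - Ålesund: 6 + 9 + 5 = 20
Hamar - Drammen - Tromsø - Bodø - Ålesund: 6 + 7 + 1 + 5 = 19
Hamar - Bodø - Ålesund: 7 + 5 = 12
Shortest: 12.

12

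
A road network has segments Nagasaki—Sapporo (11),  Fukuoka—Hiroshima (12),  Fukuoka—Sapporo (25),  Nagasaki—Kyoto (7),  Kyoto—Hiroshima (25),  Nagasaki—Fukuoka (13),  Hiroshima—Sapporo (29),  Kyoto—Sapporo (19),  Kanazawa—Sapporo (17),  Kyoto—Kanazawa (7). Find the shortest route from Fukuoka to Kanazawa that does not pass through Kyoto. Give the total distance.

Candidate routes:
Fukuoka → Sapporo → Kanazawa: 25 + 17 = 42
Fukuoka → Nagasaki → Sapporo → Kanazawa: 13 + 11 + 17 = 41
Fukuoka → Hiroshima → Sapporo → Kanazawa: 12 + 29 + 17 = 58
Best route has total 41 mi.

41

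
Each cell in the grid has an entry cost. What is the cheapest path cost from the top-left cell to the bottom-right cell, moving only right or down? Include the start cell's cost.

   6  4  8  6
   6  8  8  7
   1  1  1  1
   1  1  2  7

23

Best path: (0,0)→(1,0)→(2,0)→(2,1)→(2,2)→(2,3)→(3,3)
Cost: 6 + 6 + 1 + 1 + 1 + 1 + 7 = 23
(Top row then right column would cost 39.)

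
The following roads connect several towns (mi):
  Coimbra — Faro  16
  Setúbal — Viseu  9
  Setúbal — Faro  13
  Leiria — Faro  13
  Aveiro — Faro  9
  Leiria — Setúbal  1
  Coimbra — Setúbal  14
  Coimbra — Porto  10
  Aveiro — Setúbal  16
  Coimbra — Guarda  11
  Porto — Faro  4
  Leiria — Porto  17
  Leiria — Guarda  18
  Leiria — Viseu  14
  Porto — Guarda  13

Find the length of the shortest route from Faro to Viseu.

Checking several routes:
Faro-Leiria-Viseu: 13 + 14 = 27
Faro-Setúbal-Viseu: 13 + 9 = 22
Faro-Porto-Leiria-Setúbal-Viseu: 4 + 17 + 1 + 9 = 31
Faro-Setúbal-Leiria-Viseu: 13 + 1 + 14 = 28
Faro-Leiria-Setúbal-Viseu: 13 + 1 + 9 = 23
Faro-Aveiro-Setúbal-Viseu: 9 + 16 + 9 = 34
Shortest: 22 mi.

22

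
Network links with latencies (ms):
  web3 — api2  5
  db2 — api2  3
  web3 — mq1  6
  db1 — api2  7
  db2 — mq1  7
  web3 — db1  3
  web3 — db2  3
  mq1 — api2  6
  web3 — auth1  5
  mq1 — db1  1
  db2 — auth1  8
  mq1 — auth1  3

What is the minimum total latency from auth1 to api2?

Comparing a few candidate routes:
auth1 → mq1 → db1 → web3 → api2: 3 + 1 + 3 + 5 = 12
auth1 → mq1 → api2: 3 + 6 = 9
auth1 → web3 → db2 → api2: 5 + 3 + 3 = 11
auth1 → mq1 → db1 → api2: 3 + 1 + 7 = 11
auth1 → web3 → api2: 5 + 5 = 10
auth1 → db2 → api2: 8 + 3 = 11
Best route has total 9 ms.

9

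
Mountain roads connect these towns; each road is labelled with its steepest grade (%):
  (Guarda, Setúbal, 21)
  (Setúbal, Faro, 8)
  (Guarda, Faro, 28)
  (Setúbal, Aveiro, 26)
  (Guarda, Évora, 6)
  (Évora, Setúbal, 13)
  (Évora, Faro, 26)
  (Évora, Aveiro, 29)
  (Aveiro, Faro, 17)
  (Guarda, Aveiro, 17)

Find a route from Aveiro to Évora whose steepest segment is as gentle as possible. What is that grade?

17

A few of the Aveiro→Évora routes:
Aveiro - Guarda - Setúbal - Évora: max(17, 21, 13) = 21
Aveiro - Faro - Setúbal - Guarda - Évora: max(17, 8, 21, 6) = 21
Aveiro - Faro - Évora: max(17, 26) = 26
Aveiro - Guarda - Évora: max(17, 6) = 17
Aveiro - Setúbal - Évora: max(26, 13) = 26
Aveiro - Faro - Setúbal - Évora: max(17, 8, 13) = 17
Smallest bottleneck: 17%.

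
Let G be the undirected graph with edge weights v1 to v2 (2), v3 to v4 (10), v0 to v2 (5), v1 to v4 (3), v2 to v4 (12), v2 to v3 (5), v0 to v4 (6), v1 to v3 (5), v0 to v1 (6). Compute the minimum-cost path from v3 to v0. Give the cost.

A few of the v3→v0 routes:
v3→v2→v0: 5 + 5 = 10
v3→v1→v0: 5 + 6 = 11
v3→v2→v1→v0: 5 + 2 + 6 = 13
v3→v1→v4→v0: 5 + 3 + 6 = 14
v3→v1→v2→v0: 5 + 2 + 5 = 12
Shortest: 10.

10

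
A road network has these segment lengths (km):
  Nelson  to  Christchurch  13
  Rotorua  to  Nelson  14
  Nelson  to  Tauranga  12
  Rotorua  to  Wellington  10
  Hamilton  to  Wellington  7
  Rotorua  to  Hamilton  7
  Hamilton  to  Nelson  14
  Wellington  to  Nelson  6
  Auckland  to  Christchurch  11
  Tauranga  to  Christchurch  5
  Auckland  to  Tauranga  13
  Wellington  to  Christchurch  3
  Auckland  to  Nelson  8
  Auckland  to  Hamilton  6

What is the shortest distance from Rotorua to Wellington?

Checking several routes:
Rotorua - Wellington: 10
Rotorua - Hamilton - Nelson - Wellington: 7 + 14 + 6 = 27
Rotorua - Nelson - Wellington: 14 + 6 = 20
Rotorua - Hamilton - Wellington: 7 + 7 = 14
Rotorua - Hamilton - Auckland - Christchurch - Wellington: 7 + 6 + 11 + 3 = 27
Rotorua - Hamilton - Auckland - Nelson - Wellington: 7 + 6 + 8 + 6 = 27
Best route has total 10 km.

10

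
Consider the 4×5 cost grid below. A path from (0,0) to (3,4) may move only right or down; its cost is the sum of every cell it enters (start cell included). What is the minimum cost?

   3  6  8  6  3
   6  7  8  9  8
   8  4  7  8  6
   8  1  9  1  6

Cheapest: (0,0) -> (0,1) -> (1,1) -> (2,1) -> (3,1) -> (3,2) -> (3,3) -> (3,4)
  3 + 6 + 7 + 4 + 1 + 9 + 1 + 6 = 37
(Top row then right column would cost 46.)

37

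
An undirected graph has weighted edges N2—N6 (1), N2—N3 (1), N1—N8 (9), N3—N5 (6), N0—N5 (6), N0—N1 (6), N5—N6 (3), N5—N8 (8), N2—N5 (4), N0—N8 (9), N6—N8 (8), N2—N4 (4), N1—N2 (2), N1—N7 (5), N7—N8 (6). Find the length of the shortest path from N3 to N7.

8

A few of the N3→N7 routes:
N3 → N5 → N2 → N1 → N7: 6 + 4 + 2 + 5 = 17
N3 → N2 → N6 → N8 → N7: 1 + 1 + 8 + 6 = 16
N3 → N2 → N1 → N7: 1 + 2 + 5 = 8
Best route has total 8.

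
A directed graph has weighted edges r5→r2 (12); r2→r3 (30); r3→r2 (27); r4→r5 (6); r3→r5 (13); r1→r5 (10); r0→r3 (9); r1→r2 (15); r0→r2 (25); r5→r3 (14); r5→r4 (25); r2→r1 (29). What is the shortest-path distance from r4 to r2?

18

Paths from r4 to r2:
r4-r5-r2: 6 + 12 = 18
r4-r5-r3-r2: 6 + 14 + 27 = 47
Best route has total 18.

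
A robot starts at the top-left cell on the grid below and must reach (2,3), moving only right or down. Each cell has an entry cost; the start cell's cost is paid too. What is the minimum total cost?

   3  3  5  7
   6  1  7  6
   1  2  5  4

Path (0,0) → (0,1) → (1,1) → (2,1) → (2,2) → (2,3): 3 + 3 + 1 + 2 + 5 + 4 = 18.
(Top row then right column would cost 28.)

18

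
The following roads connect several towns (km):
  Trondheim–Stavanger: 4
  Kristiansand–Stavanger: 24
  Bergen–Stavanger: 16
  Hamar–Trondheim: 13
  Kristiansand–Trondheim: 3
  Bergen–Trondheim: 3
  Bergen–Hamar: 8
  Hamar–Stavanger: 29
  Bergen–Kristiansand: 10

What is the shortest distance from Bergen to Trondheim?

Some routes from Bergen to Trondheim:
Bergen - Stavanger - Trondheim: 16 + 4 = 20
Bergen - Trondheim: 3
Bergen - Kristiansand - Trondheim: 10 + 3 = 13
Bergen - Hamar - Trondheim: 8 + 13 = 21
Best route has total 3 km.

3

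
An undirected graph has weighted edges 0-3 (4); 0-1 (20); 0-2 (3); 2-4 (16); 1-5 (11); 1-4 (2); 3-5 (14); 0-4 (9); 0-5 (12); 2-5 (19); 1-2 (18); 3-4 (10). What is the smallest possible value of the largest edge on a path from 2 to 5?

Some routes from 2 to 5:
2-0-5: max(3, 12) = 12
2-0-4-1-5: max(3, 9, 2, 11) = 11
2-0-3-4-1-5: max(3, 4, 10, 2, 11) = 11
The minimum achievable maximum is 11.

11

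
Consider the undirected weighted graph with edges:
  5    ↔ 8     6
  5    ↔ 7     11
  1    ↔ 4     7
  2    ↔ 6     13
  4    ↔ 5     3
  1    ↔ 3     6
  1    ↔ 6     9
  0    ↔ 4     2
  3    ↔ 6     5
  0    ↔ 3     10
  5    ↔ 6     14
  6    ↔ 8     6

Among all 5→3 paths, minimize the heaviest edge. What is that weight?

A few of the 5→3 routes:
5-8-6-1-4-0-3: max(6, 6, 9, 7, 2, 10) = 10
5-8-6-1-3: max(6, 6, 9, 6) = 9
5-4-1-3: max(3, 7, 6) = 7
5-4-1-6-3: max(3, 7, 9, 5) = 9
5-4-0-3: max(3, 2, 10) = 10
5-8-6-3: max(6, 6, 5) = 6
Best route has worst link 6.

6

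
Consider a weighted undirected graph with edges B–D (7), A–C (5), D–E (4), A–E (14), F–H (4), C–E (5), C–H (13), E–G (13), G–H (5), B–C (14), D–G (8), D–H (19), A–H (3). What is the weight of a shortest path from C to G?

13

Comparing a few candidate routes:
C → A → H → G: 5 + 3 + 5 = 13
C → E → D → G: 5 + 4 + 8 = 17
C → H → G: 13 + 5 = 18
Best route has total 13.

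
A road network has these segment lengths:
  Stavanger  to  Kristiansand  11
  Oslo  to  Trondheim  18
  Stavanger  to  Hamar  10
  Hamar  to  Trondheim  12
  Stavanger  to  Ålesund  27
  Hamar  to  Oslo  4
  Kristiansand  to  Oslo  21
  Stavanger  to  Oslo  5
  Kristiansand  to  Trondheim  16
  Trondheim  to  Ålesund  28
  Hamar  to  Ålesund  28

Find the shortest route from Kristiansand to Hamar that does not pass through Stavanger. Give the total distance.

A few of the Kristiansand→Hamar routes:
Kristiansand→Oslo→Trondheim→Hamar: 21 + 18 + 12 = 51
Kristiansand→Trondheim→Hamar: 16 + 12 = 28
Kristiansand→Trondheim→Oslo→Hamar: 16 + 18 + 4 = 38
Kristiansand→Oslo→Hamar: 21 + 4 = 25
The minimum is 25.

25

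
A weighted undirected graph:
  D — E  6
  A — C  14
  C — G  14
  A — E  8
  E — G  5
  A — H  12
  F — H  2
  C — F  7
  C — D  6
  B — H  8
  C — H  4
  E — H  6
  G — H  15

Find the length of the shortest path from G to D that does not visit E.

Routes from G to D avoiding E:
G-H-C-D: 15 + 4 + 6 = 25
G-C-D: 14 + 6 = 20
G-H-A-C-D: 15 + 12 + 14 + 6 = 47
G-H-F-C-D: 15 + 2 + 7 + 6 = 30
Best route has total 20.

20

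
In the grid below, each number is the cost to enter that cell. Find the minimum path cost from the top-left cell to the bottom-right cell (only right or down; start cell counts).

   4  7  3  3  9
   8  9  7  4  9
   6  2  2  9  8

Best path: r0c0 -> r0c1 -> r0c2 -> r0c3 -> r1c3 -> r1c4 -> r2c4
Cost: 4 + 7 + 3 + 3 + 4 + 9 + 8 = 38

38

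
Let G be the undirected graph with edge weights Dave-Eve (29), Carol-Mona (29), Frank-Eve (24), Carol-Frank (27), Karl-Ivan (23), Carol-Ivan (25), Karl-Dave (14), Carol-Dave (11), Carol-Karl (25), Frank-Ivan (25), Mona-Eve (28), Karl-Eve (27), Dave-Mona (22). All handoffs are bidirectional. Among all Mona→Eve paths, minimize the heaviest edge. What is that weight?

Comparing a few candidate routes:
Mona -> Dave -> Karl -> Carol -> Ivan -> Frank -> Eve: max(22, 14, 25, 25, 25, 24) = 25
Mona -> Dave -> Carol -> Ivan -> Frank -> Eve: max(22, 11, 25, 25, 24) = 25
Mona -> Dave -> Carol -> Karl -> Ivan -> Frank -> Eve: max(22, 11, 25, 23, 25, 24) = 25
Mona -> Dave -> Karl -> Ivan -> Frank -> Eve: max(22, 14, 23, 25, 24) = 25
Best route has worst link 25.

25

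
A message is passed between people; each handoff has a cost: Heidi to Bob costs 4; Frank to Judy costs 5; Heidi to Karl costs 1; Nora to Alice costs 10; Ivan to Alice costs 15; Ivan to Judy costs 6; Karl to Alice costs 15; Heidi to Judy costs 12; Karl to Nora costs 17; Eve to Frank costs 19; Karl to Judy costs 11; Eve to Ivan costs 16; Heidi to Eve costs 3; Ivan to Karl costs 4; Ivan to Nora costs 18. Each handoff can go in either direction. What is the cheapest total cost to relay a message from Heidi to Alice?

16

A few of the Heidi→Alice routes:
Heidi → Karl → Nora → Alice: 1 + 17 + 10 = 28
Heidi → Karl → Ivan → Alice: 1 + 4 + 15 = 20
Heidi → Karl → Judy → Ivan → Alice: 1 + 11 + 6 + 15 = 33
Heidi → Karl → Ivan → Nora → Alice: 1 + 4 + 18 + 10 = 33
Heidi → Karl → Alice: 1 + 15 = 16
Heidi → Judy → Ivan → Alice: 12 + 6 + 15 = 33
The minimum is 16.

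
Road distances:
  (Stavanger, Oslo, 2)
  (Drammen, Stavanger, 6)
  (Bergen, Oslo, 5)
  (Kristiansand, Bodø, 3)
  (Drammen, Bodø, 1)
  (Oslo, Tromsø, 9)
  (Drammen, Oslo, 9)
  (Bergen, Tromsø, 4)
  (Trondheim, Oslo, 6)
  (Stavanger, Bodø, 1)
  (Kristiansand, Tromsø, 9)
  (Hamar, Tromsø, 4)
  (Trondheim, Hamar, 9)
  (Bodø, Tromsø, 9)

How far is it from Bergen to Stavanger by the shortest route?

7

A few of the Bergen→Stavanger routes:
Bergen→Oslo→Stavanger: 5 + 2 = 7
Bergen→Tromsø→Kristiansand→Bodø→Stavanger: 4 + 9 + 3 + 1 = 17
Bergen→Tromsø→Bodø→Drammen→Stavanger: 4 + 9 + 1 + 6 = 20
Bergen→Tromsø→Oslo→Stavanger: 4 + 9 + 2 = 15
Bergen→Tromsø→Bodø→Stavanger: 4 + 9 + 1 = 14
Bergen→Oslo→Drammen→Bodø→Stavanger: 5 + 9 + 1 + 1 = 16
Shortest: 7.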